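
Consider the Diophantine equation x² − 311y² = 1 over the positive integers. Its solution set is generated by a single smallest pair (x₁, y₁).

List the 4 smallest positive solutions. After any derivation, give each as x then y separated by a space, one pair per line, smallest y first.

√311 = [17; 1,1,1,2,1,…,1,1,34, …], period ℓ=16 (even) → k=15
step 0: (17, 1)  from 17·(1,0) + (0,1)
…
step 6: (1305, 74)  from 6·(194,11) + (141,8)
step 7: (4109, 233)  from 3·(1305,74) + (194,11)
…
step 9: (217583, 12338)  from 3·(71158,4035) + (4109,233)
step 10: (1376656, 78063)  from 6·(217583,12338) + (71158,4035)
step 11: (1594239, 90401)  from 1·(1376656,78063) + (217583,12338)
step 12: (4565134, 258865)  from 2·(1594239,90401) + (1376656,78063)
…
step 14: (10724507, 608131)  from 1·(6159373,349266) + (4565134,258865)
step 15: (16883880, 957397)  from 1·(10724507,608131) + (6159373,349266)
fundamental: x₁=16883880, y₁=957397  (since 285065403854400 − 311·916609015609 = 1)
k=2:  x_2 = 16883880·16883880+311·957397·957397 = 570130807708799,  y_2 = 16883880·957397+957397·16883880 = 32329152120720
k=3:  x_3 = 16883880·570130807708799+311·957397·32329152120720 = 19252040283316857636360,  y_3 = 16883880·32329152120720+957397·570130807708799 = 1091683049815963029803
k=4:  x_4 = 16883880·19252040283316857636360+311·957397·1091683049815963029803 = 650098275797375082487964044801,  y_4 = 16883880·1091683049815963029803+957397·19252040283316857636360 = 36863691222253451430108430560

16883880 957397
570130807708799 32329152120720
19252040283316857636360 1091683049815963029803
650098275797375082487964044801 36863691222253451430108430560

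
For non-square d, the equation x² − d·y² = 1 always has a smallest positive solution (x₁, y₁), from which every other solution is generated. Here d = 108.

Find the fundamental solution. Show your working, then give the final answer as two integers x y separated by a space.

√108 = [10; 2,1,1,4,1,1,2,20, …], period ℓ=8 (even) → k=7
k=0  a_k=10  p_k/q_k = 10/1
…
k=2  a_k=1  p_k/q_k = 31/3
k=3  a_k=1  p_k/q_k = 52/5
k=4  a_k=4  p_k/q_k = 239/23
…
k=6  a_k=1  p_k/q_k = 530/51
k=7  a_k=2  p_k/q_k = 1351/130
(x₁, y₁) = (1351, 130);  1351² − 108·130² = 1 ✓

1351 130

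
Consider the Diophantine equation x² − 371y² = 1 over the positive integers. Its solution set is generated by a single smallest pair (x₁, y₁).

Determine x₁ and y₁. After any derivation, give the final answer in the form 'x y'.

√371 → a₀=19, period (3,1,4,1,3,38); ℓ=6 even so k=5
k=0  a_k=19  p_k/q_k = 19/1
…
k=4  a_k=1  p_k/q_k = 443/23
k=5  a_k=3  p_k/q_k = 1695/88
(x₁, y₁) = (1695, 88);  1695² − 371·88² = 1 ✓

1695 88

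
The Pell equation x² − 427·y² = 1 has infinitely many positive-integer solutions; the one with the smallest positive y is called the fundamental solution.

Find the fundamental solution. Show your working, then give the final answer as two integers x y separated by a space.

62 3

√427 → a₀=20, period (1,1,1,40); ℓ=4 even so k=3
step 0: (20, 1)  from 20·(1,0) + (0,1)
…
step 2: (41, 2)  from 1·(21,1) + (20,1)
step 3: (62, 3)  from 1·(41,2) + (21,1)
(x₁, y₁) = (62, 3);  62² − 427·3² = 1 ✓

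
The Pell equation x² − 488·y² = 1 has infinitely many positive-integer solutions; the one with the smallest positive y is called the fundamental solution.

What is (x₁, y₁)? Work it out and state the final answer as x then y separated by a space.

√488 = [22; 11,44, …], period ℓ=2 (even) → k=1
step 0: (22, 1)  from 22·(1,0) + (0,1)
step 1: (243, 11)  from 11·(22,1) + (1,0)
(x₁, y₁) = (243, 11);  243² − 488·11² = 1 ✓

243 11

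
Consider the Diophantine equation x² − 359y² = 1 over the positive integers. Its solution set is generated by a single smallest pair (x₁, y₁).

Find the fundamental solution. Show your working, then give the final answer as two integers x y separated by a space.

√359 = [18; 1,17,1,36, …], period ℓ=4 (even) → k=3
i=0: a=18 ⇒ p=18, q=1
i=1: a=1 ⇒ p=19, q=1
i=2: a=17 ⇒ p=341, q=18
i=3: a=1 ⇒ p=360, q=19
(x₁, y₁) = (360, 19);  360² − 359·19² = 1 ✓

360 19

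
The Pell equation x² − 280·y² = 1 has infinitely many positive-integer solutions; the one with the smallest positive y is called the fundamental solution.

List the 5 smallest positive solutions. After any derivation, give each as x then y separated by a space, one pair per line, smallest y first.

251 15
126001 7530
63252251 3780045
31752504001 1897575060
15939693756251 952578900075

d=280: √d = [16; 1,2,1,2,1,32] (ℓ=6, even), read p_5/q_5
step 0: (16, 1)  from 16·(1,0) + (0,1)
step 1: (17, 1)  from 1·(16,1) + (1,0)
step 2: (50, 3)  from 2·(17,1) + (16,1)
step 3: (67, 4)  from 1·(50,3) + (17,1)
step 4: (184, 11)  from 2·(67,4) + (50,3)
step 5: (251, 15)  from 1·(184,11) + (67,4)
(x₁, y₁) = (251, 15);  251² − 280·15² = 1 ✓
(251+15√280)^2 = 126001 + 7530√280
(251+15√280)^3 = 63252251 + 3780045√280
(251+15√280)^4 = 31752504001 + 1897575060√280
(251+15√280)^5 = 15939693756251 + 952578900075√280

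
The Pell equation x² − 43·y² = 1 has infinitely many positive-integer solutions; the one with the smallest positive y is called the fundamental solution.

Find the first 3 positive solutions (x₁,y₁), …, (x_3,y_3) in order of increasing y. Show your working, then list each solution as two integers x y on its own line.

√43 → a₀=6, period (1,1,3,1,5,1,3,1,1,12); ℓ=10 even so k=9
a_0=6:  p_0=6·1+0=6,  q_0=6·0+1=1
…
a_2=1:  p_2=1·7+6=13,  q_2=1·1+1=2
a_3=3:  p_3=3·13+7=46,  q_3=3·2+1=7
…
a_8=1:  p_8=1·1541+400=1941,  q_8=1·235+61=296
a_9=1:  p_9=1·1941+1541=3482,  q_9=1·296+235=531
fundamental: x₁=3482, y₁=531  (since 12124324 − 43·281961 = 1)
n=2: (3482,531)∘(3482,531) = (3482·3482+43·531·531, 3482·531+531·3482) = (24248647,3697884)
n=3: (24248647,3697884)∘(3482,531) = (3482·24248647+43·531·3697884, 3482·3697884+531·24248647) = (168867574226,25752063645)

3482 531
24248647 3697884
168867574226 25752063645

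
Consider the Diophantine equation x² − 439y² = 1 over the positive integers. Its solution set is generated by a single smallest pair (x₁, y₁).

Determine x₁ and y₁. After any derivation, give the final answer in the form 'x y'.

440 21

[20; 1,19,1,40] for √439; ℓ=4 ⇒ convergent index 3
step 0: (20, 1)  from 20·(1,0) + (0,1)
…
step 2: (419, 20)  from 19·(21,1) + (20,1)
step 3: (440, 21)  from 1·(419,20) + (21,1)
→ (440, 21).  Check: 440²=193600, 439·21²=193599, difference 1.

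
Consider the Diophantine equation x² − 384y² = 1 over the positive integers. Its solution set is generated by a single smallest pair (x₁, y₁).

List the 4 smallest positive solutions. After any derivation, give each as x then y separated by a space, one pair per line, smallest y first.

4801 245
46099201 2352490
442644523201 22588608735
4250272665676801 216895818720980

[19; 1,1,2,9,2,1,1,38] for √384; ℓ=8 ⇒ convergent index 7
step 0: (19, 1)  from 19·(1,0) + (0,1)
step 1: (20, 1)  from 1·(19,1) + (1,0)
step 2: (39, 2)  from 1·(20,1) + (19,1)
step 3: (98, 5)  from 2·(39,2) + (20,1)
step 4: (921, 47)  from 9·(98,5) + (39,2)
…
step 6: (2861, 146)  from 1·(1940,99) + (921,47)
step 7: (4801, 245)  from 1·(2861,146) + (1940,99)
fundamental: x₁=4801, y₁=245  (since 23049601 − 384·60025 = 1)
k=2:  x_2 = 4801·4801+384·245·245 = 46099201,  y_2 = 4801·245+245·4801 = 2352490
k=3:  x_3 = 4801·46099201+384·245·2352490 = 442644523201,  y_3 = 4801·2352490+245·46099201 = 22588608735
k=4:  x_4 = 4801·442644523201+384·245·22588608735 = 4250272665676801,  y_4 = 4801·22588608735+245·442644523201 = 216895818720980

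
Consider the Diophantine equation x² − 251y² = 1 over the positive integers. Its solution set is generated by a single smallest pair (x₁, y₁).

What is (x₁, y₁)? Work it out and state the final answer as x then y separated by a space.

3674890 231957

√251 = [15; 1,5,2,1,2,…,5,1,30, …], period ℓ=14 (even) → k=13
step 0: (15, 1)  from 15·(1,0) + (0,1)
…
step 9: (151649, 9572)  from 2·(61043,3853) + (29563,1866)
…
step 12: (3097857, 195535)  from 5·(577033,36422) + (212692,13425)
step 13: (3674890, 231957)  from 1·(3097857,195535) + (577033,36422)
fundamental: x₁=3674890, y₁=231957  (since 13504816512100 − 251·53804049849 = 1)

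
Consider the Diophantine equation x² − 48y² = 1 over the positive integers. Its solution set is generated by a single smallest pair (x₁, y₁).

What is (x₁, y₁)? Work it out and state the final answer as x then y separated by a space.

√48 → a₀=6, period (1,12); ℓ=2 even so k=1
step 0: (6, 1)  from 6·(1,0) + (0,1)
step 1: (7, 1)  from 1·(6,1) + (1,0)
fundamental: x₁=7, y₁=1  (since 49 − 48·1 = 1)

7 1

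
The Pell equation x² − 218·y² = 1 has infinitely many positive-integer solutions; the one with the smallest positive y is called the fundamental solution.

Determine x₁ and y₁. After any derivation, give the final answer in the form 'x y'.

√218 → a₀=14, period (1,3,3,1,28); ℓ=5 odd so k=9
k=0  a_k=14  p_k/q_k = 14/1
k=1  a_k=1  p_k/q_k = 15/1
…
k=3  a_k=3  p_k/q_k = 192/13
k=4  a_k=1  p_k/q_k = 251/17
k=5  a_k=28  p_k/q_k = 7220/489
k=6  a_k=1  p_k/q_k = 7471/506
k=7  a_k=3  p_k/q_k = 29633/2007
k=8  a_k=3  p_k/q_k = 96370/6527
k=9  a_k=1  p_k/q_k = 126003/8534
fundamental: x₁=126003, y₁=8534  (since 15876756009 − 218·72829156 = 1)

126003 8534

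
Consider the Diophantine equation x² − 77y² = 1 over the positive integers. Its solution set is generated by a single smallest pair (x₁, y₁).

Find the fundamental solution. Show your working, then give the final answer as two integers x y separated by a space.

351 40

d=77: √d = [8; 1,3,2,3,1,16] (ℓ=6, even), read p_5/q_5
step 0: (8, 1)  from 8·(1,0) + (0,1)
step 1: (9, 1)  from 1·(8,1) + (1,0)
step 2: (35, 4)  from 3·(9,1) + (8,1)
step 3: (79, 9)  from 2·(35,4) + (9,1)
step 4: (272, 31)  from 3·(79,9) + (35,4)
step 5: (351, 40)  from 1·(272,31) + (79,9)
→ (351, 40).  Check: 351²=123201, 77·40²=123200, difference 1.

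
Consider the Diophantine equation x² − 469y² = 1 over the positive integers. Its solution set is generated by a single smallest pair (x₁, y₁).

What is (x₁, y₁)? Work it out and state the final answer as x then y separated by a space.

d=469: √d = [21; 1,1,1,10,6,10,1,1,1,42] (ℓ=10, even), read p_9/q_9
k=0  a_k=21  p_k/q_k = 21/1
k=1  a_k=1  p_k/q_k = 22/1
…
k=3  a_k=1  p_k/q_k = 65/3
k=4  a_k=10  p_k/q_k = 693/32
k=5  a_k=6  p_k/q_k = 4223/195
…
k=8  a_k=1  p_k/q_k = 90069/4159
k=9  a_k=1  p_k/q_k = 137215/6336
→ (137215, 6336).  Check: 137215²=18827956225, 469·6336²=18827956224, difference 1.

137215 6336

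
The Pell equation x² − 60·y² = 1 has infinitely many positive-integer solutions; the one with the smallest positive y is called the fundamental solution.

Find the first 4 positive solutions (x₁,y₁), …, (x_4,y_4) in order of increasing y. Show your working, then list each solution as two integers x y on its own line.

√60 → a₀=7, period (1,2,1,14); ℓ=4 even so k=3
a_0=7:  p_0=7·1+0=7,  q_0=7·0+1=1
a_1=1:  p_1=1·7+1=8,  q_1=1·1+0=1
a_2=2:  p_2=2·8+7=23,  q_2=2·1+1=3
a_3=1:  p_3=1·23+8=31,  q_3=1·3+1=4
(x₁, y₁) = (31, 4);  31² − 60·4² = 1 ✓
(31+4√60)^2 = 1921 + 248√60
(31+4√60)^3 = 119071 + 15372√60
(31+4√60)^4 = 7380481 + 952816√60

31 4
1921 248
119071 15372
7380481 952816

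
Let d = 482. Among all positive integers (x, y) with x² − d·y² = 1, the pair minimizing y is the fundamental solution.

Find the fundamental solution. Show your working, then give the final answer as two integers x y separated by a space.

d=482: √d = [21; 1,20,1,42] (ℓ=4, even), read p_3/q_3
a_0=21:  p_0=21·1+0=21,  q_0=21·0+1=1
a_1=1:  p_1=1·21+1=22,  q_1=1·1+0=1
a_2=20:  p_2=20·22+21=461,  q_2=20·1+1=21
a_3=1:  p_3=1·461+22=483,  q_3=1·21+1=22
fundamental: x₁=483, y₁=22  (since 233289 − 482·484 = 1)

483 22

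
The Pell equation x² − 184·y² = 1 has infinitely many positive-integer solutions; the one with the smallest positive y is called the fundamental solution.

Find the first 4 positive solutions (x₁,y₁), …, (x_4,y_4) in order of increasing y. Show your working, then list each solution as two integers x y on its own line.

[13; 1,1,3,2,1,2,1,2,3,1,1,26] for √184; ℓ=12 ⇒ convergent index 11
i=0: a=13 ⇒ p=13, q=1
…
i=2: a=1 ⇒ p=27, q=2
…
i=4: a=2 ⇒ p=217, q=16
…
i=7: a=1 ⇒ p=1153, q=85
i=8: a=2 ⇒ p=3147, q=232
i=9: a=3 ⇒ p=10594, q=781
i=10: a=1 ⇒ p=13741, q=1013
i=11: a=1 ⇒ p=24335, q=1794
(x₁, y₁) = (24335, 1794);  24335² − 184·1794² = 1 ✓
(x_2, y_2) = (24335·24335 + 184·1794·1794, 24335·1794 + 1794·24335) = (1184384449, 87313980)
(x_3, y_3) = (24335·1184384449 + 184·1794·87313980, 24335·87313980 + 1794·1184384449) = (57643991108495, 4249571404806)
(x_4, y_4) = (24335·57643991108495 + 184·1794·4249571404806, 24335·4249571404806 + 1794·57643991108495) = (2805533046066067201, 206826640184594040)

24335 1794
1184384449 87313980
57643991108495 4249571404806
2805533046066067201 206826640184594040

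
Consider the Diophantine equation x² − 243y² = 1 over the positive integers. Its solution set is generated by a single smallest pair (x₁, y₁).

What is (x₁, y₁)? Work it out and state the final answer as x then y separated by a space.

70226 4505

[15; 1,1,2,3,15,3,2,1,1,30] for √243; ℓ=10 ⇒ convergent index 9
step 0: (15, 1)  from 15·(1,0) + (0,1)
step 1: (16, 1)  from 1·(15,1) + (1,0)
…
step 3: (78, 5)  from 2·(31,2) + (16,1)
step 4: (265, 17)  from 3·(78,5) + (31,2)
…
step 6: (12424, 797)  from 3·(4053,260) + (265,17)
step 7: (28901, 1854)  from 2·(12424,797) + (4053,260)
step 8: (41325, 2651)  from 1·(28901,1854) + (12424,797)
step 9: (70226, 4505)  from 1·(41325,2651) + (28901,1854)
fundamental: x₁=70226, y₁=4505  (since 4931691076 − 243·20295025 = 1)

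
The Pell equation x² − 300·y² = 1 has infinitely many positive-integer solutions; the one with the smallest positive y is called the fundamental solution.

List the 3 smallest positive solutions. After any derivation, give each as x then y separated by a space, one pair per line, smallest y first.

√300 → a₀=17, period (3,8,3,34); ℓ=4 even so k=3
k=0  a_k=17  p_k/q_k = 17/1
…
k=2  a_k=8  p_k/q_k = 433/25
k=3  a_k=3  p_k/q_k = 1351/78
→ (1351, 78).  Check: 1351²=1825201, 300·78²=1825200, difference 1.
(x_2, y_2) = (1351·1351 + 300·78·78, 1351·78 + 78·1351) = (3650401, 210756)
(x_3, y_3) = (1351·3650401 + 300·78·210756, 1351·210756 + 78·3650401) = (9863382151, 569462634)

1351 78
3650401 210756
9863382151 569462634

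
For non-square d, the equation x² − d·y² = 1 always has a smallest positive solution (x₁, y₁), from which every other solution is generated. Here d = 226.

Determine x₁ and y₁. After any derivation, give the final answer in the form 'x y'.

451 30

d=226: √d = [15; 30] (ℓ=1, odd), read p_1/q_1
i=0: a=15 ⇒ p=15, q=1
i=1: a=30 ⇒ p=451, q=30
→ (451, 30).  Check: 451²=203401, 226·30²=203400, difference 1.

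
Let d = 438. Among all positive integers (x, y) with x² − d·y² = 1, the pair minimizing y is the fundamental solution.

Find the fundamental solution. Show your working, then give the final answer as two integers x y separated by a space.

d=438: √d = [20; 1,12,1,40] (ℓ=4, even), read p_3/q_3
k=0  a_k=20  p_k/q_k = 20/1
k=1  a_k=1  p_k/q_k = 21/1
k=2  a_k=12  p_k/q_k = 272/13
k=3  a_k=1  p_k/q_k = 293/14
→ (293, 14).  Check: 293²=85849, 438·14²=85848, difference 1.

293 14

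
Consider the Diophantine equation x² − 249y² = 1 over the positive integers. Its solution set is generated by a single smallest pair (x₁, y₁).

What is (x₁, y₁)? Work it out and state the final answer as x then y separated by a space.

[15; 1,3,1,1,5,…,3,1,30] for √249; ℓ=16 ⇒ convergent index 15
k=0  a_k=15  p_k/q_k = 15/1
…
k=14  a_k=3  p_k/q_k = 6669699/422675
k=15  a_k=1  p_k/q_k = 8553815/542076
(x₁, y₁) = (8553815, 542076);  8553815² − 249·542076² = 1 ✓

8553815 542076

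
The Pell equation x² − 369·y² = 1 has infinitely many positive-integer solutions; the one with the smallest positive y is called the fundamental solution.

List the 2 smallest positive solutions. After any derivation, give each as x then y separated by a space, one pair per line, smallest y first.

8396801 437120
141012534067201 7340819306240

[19; 4,1,3,2,7,4,7,2,3,1,4,38] for √369; ℓ=12 ⇒ convergent index 11
k=0  a_k=19  p_k/q_k = 19/1
k=1  a_k=4  p_k/q_k = 77/4
k=2  a_k=1  p_k/q_k = 96/5
k=3  a_k=3  p_k/q_k = 365/19
k=4  a_k=2  p_k/q_k = 826/43
…
k=9  a_k=3  p_k/q_k = 1364557/71036
k=10  a_k=1  p_k/q_k = 1758061/91521
k=11  a_k=4  p_k/q_k = 8396801/437120
(x₁, y₁) = (8396801, 437120);  8396801² − 369·437120² = 1 ✓
k=2:  x_2 = 8396801·8396801+369·437120·437120 = 141012534067201,  y_2 = 8396801·437120+437120·8396801 = 7340819306240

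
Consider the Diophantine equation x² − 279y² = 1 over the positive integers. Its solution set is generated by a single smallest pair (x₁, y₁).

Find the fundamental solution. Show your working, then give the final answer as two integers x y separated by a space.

d=279: √d = [16; 1,2,2,1,2,2,1,32] (ℓ=8, even), read p_7/q_7
k=0  a_k=16  p_k/q_k = 16/1
k=1  a_k=1  p_k/q_k = 17/1
k=2  a_k=2  p_k/q_k = 50/3
k=3  a_k=2  p_k/q_k = 117/7
k=4  a_k=1  p_k/q_k = 167/10
k=5  a_k=2  p_k/q_k = 451/27
k=6  a_k=2  p_k/q_k = 1069/64
k=7  a_k=1  p_k/q_k = 1520/91
→ (1520, 91).  Check: 1520²=2310400, 279·91²=2310399, difference 1.

1520 91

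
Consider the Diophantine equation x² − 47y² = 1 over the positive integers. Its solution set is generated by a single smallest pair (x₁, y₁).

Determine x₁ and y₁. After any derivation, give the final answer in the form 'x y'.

d=47: √d = [6; 1,5,1,12] (ℓ=4, even), read p_3/q_3
a_0=6:  p_0=6·1+0=6,  q_0=6·0+1=1
a_1=1:  p_1=1·6+1=7,  q_1=1·1+0=1
a_2=5:  p_2=5·7+6=41,  q_2=5·1+1=6
a_3=1:  p_3=1·41+7=48,  q_3=1·6+1=7
(x₁, y₁) = (48, 7);  48² − 47·7² = 1 ✓

48 7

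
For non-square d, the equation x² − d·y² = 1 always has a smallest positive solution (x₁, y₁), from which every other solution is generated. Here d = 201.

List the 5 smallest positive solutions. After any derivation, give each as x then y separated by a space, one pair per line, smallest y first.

515095 36332
530645718049 37428863080
546665912276384215 38558840456348868
563169756167477608732801 39722931849688611461840
580171851105627091828167877975 40922167162192151801416600732

√201 → a₀=14, period (5,1,1,1,2,…,1,5,28); ℓ=14 even so k=13
a_0=14:  p_0=14·1+0=14,  q_0=14·0+1=1
…
a_4=1:  p_4=1·156+85=241,  q_4=1·11+6=17
…
a_6=1:  p_6=1·638+241=879,  q_6=1·45+17=62
a_7=8:  p_7=8·879+638=7670,  q_7=8·62+45=541
a_8=1:  p_8=1·7670+879=8549,  q_8=1·541+62=603
…
a_10=1:  p_10=1·24768+8549=33317,  q_10=1·1747+603=2350
a_11=1:  p_11=1·33317+24768=58085,  q_11=1·2350+1747=4097
a_12=1:  p_12=1·58085+33317=91402,  q_12=1·4097+2350=6447
a_13=5:  p_13=5·91402+58085=515095,  q_13=5·6447+4097=36332
(x₁, y₁) = (515095, 36332);  515095² − 201·36332² = 1 ✓
(515095+36332√201)^2 = 530645718049 + 37428863080√201
(515095+36332√201)^3 = 546665912276384215 + 38558840456348868√201
(515095+36332√201)^4 = 563169756167477608732801 + 39722931849688611461840√201
(515095+36332√201)^5 = 580171851105627091828167877975 + 40922167162192151801416600732√201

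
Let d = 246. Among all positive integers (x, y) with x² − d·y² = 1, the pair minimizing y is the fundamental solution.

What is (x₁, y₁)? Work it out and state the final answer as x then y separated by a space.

√246 = [15; 1,2,5,1,14,1,5,2,1,30, …], period ℓ=10 (even) → k=9
i=0: a=15 ⇒ p=15, q=1
…
i=2: a=2 ⇒ p=47, q=3
i=3: a=5 ⇒ p=251, q=16
i=4: a=1 ⇒ p=298, q=19
…
i=6: a=1 ⇒ p=4721, q=301
…
i=8: a=2 ⇒ p=60777, q=3875
i=9: a=1 ⇒ p=88805, q=5662
(x₁, y₁) = (88805, 5662);  88805² − 246·5662² = 1 ✓

88805 5662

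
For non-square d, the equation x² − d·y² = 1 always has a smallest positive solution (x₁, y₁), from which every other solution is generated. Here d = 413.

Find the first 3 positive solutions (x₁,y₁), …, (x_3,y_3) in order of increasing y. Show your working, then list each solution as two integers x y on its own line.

d=413: √d = [20; 3,9,1,4,1,9,3,40] (ℓ=8, even), read p_7/q_7
step 0: (20, 1)  from 20·(1,0) + (0,1)
step 1: (61, 3)  from 3·(20,1) + (1,0)
step 2: (569, 28)  from 9·(61,3) + (20,1)
step 3: (630, 31)  from 1·(569,28) + (61,3)
…
step 5: (3719, 183)  from 1·(3089,152) + (630,31)
step 6: (36560, 1799)  from 9·(3719,183) + (3089,152)
step 7: (113399, 5580)  from 3·(36560,1799) + (3719,183)
fundamental: x₁=113399, y₁=5580  (since 12859333201 − 413·31136400 = 1)
(113399+5580√413)^2 = 25718666401 + 1265532840√413
(113399+5580√413)^3 = 5832942102300599 + 287020317040740√413

113399 5580
25718666401 1265532840
5832942102300599 287020317040740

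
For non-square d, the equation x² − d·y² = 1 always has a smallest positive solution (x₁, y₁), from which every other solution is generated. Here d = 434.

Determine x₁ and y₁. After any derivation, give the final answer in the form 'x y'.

125 6

[20; 1,4,1,40] for √434; ℓ=4 ⇒ convergent index 3
i=0: a=20 ⇒ p=20, q=1
…
i=2: a=4 ⇒ p=104, q=5
i=3: a=1 ⇒ p=125, q=6
→ (125, 6).  Check: 125²=15625, 434·6²=15624, difference 1.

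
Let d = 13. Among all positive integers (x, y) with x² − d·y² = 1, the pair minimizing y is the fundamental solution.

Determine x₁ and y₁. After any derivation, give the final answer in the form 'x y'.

√13 → a₀=3, period (1,1,1,1,6); ℓ=5 odd so k=9
step 0: (3, 1)  from 3·(1,0) + (0,1)
…
step 6: (137, 38)  from 1·(119,33) + (18,5)
…
step 8: (393, 109)  from 1·(256,71) + (137,38)
step 9: (649, 180)  from 1·(393,109) + (256,71)
(x₁, y₁) = (649, 180);  649² − 13·180² = 1 ✓

649 180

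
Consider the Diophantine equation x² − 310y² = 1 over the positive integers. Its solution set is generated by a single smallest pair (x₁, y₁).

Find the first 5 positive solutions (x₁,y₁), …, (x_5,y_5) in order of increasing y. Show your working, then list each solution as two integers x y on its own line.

d=310: √d = [17; 1,1,1,1,5,…,1,1,34] (ℓ=16, even), read p_15/q_15
a_0=17:  p_0=17·1+0=17,  q_0=17·0+1=1
a_1=1:  p_1=1·17+1=18,  q_1=1·1+0=1
a_2=1:  p_2=1·18+17=35,  q_2=1·1+1=2
a_3=1:  p_3=1·35+18=53,  q_3=1·2+1=3
…
a_6=3:  p_6=3·493+88=1567,  q_6=3·28+5=89
a_7=1:  p_7=1·1567+493=2060,  q_7=1·89+28=117
a_8=2:  p_8=2·2060+1567=5687,  q_8=2·117+89=323
a_9=1:  p_9=1·5687+2060=7747,  q_9=1·323+117=440
…
a_11=5:  p_11=5·28928+7747=152387,  q_11=5·1643+440=8655
…
a_13=1:  p_13=1·181315+152387=333702,  q_13=1·10298+8655=18953
a_14=1:  p_14=1·333702+181315=515017,  q_14=1·18953+10298=29251
a_15=1:  p_15=1·515017+333702=848719,  q_15=1·29251+18953=48204
fundamental: x₁=848719, y₁=48204  (since 720323940961 − 310·2323625616 = 1)
(848719+48204√310)^2 = 1440647881921 + 81823301352√310
(848719+48204√310)^3 = 2445410459391369679 + 138889981000287972√310
(848719+48204√310)^4 = 4150932639366927117300481 + 235757131569084991314384√310
(848719+48204√310)^5 = 7045950797499272621676902497999 + 400183113896225599505705060220√310

848719 48204
1440647881921 81823301352
2445410459391369679 138889981000287972
4150932639366927117300481 235757131569084991314384
7045950797499272621676902497999 400183113896225599505705060220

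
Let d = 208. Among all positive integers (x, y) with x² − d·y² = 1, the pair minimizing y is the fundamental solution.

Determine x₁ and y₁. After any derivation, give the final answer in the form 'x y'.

√208 → a₀=14, period (2,2,1,2,2,28); ℓ=6 even so k=5
a_0=14:  p_0=14·1+0=14,  q_0=14·0+1=1
a_1=2:  p_1=2·14+1=29,  q_1=2·1+0=2
a_2=2:  p_2=2·29+14=72,  q_2=2·2+1=5
…
a_4=2:  p_4=2·101+72=274,  q_4=2·7+5=19
a_5=2:  p_5=2·274+101=649,  q_5=2·19+7=45
fundamental: x₁=649, y₁=45  (since 421201 − 208·2025 = 1)

649 45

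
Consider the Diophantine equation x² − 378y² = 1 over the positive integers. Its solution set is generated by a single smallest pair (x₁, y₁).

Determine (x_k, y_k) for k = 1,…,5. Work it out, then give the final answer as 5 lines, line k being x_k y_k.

8749 450
153090001 7874100
2678768828749 137781001350
46873096812360001 2410891953748200
820185445343906468749 42185787268905002250

√378 → a₀=19, period (2,3,1,4,1,3,2,38); ℓ=8 even so k=7
k=0  a_k=19  p_k/q_k = 19/1
k=1  a_k=2  p_k/q_k = 39/2
k=2  a_k=3  p_k/q_k = 136/7
k=3  a_k=1  p_k/q_k = 175/9
k=4  a_k=4  p_k/q_k = 836/43
k=5  a_k=1  p_k/q_k = 1011/52
k=6  a_k=3  p_k/q_k = 3869/199
k=7  a_k=2  p_k/q_k = 8749/450
fundamental: x₁=8749, y₁=450  (since 76545001 − 378·202500 = 1)
(x_2, y_2) = (8749·8749 + 378·450·450, 8749·450 + 450·8749) = (153090001, 7874100)
(x_3, y_3) = (8749·153090001 + 378·450·7874100, 8749·7874100 + 450·153090001) = (2678768828749, 137781001350)
(x_4, y_4) = (8749·2678768828749 + 378·450·137781001350, 8749·137781001350 + 450·2678768828749) = (46873096812360001, 2410891953748200)
(x_5, y_5) = (8749·46873096812360001 + 378·450·2410891953748200, 8749·2410891953748200 + 450·46873096812360001) = (820185445343906468749, 42185787268905002250)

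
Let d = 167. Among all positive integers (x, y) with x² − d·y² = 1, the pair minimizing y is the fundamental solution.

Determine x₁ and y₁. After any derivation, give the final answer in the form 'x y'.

[12; 1,11,1,24] for √167; ℓ=4 ⇒ convergent index 3
a_0=12:  p_0=12·1+0=12,  q_0=12·0+1=1
…
a_2=11:  p_2=11·13+12=155,  q_2=11·1+1=12
a_3=1:  p_3=1·155+13=168,  q_3=1·12+1=13
→ (168, 13).  Check: 168²=28224, 167·13²=28223, difference 1.

168 13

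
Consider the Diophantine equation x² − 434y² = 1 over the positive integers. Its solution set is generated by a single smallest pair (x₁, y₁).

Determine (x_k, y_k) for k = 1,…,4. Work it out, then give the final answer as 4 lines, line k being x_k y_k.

125 6
31249 1500
7812125 374994
1953000001 93747000

√434 = [20; 1,4,1,40, …], period ℓ=4 (even) → k=3
step 0: (20, 1)  from 20·(1,0) + (0,1)
…
step 2: (104, 5)  from 4·(21,1) + (20,1)
step 3: (125, 6)  from 1·(104,5) + (21,1)
→ (125, 6).  Check: 125²=15625, 434·6²=15624, difference 1.
n=2: (125,6)∘(125,6) = (125·125+434·6·6, 125·6+6·125) = (31249,1500)
n=3: (31249,1500)∘(125,6) = (125·31249+434·6·1500, 125·1500+6·31249) = (7812125,374994)
n=4: (7812125,374994)∘(125,6) = (125·7812125+434·6·374994, 125·374994+6·7812125) = (1953000001,93747000)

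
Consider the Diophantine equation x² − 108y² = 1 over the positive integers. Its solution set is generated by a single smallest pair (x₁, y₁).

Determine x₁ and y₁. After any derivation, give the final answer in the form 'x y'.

√108 → a₀=10, period (2,1,1,4,1,1,2,20); ℓ=8 even so k=7
k=0  a_k=10  p_k/q_k = 10/1
k=1  a_k=2  p_k/q_k = 21/2
…
k=3  a_k=1  p_k/q_k = 52/5
k=4  a_k=4  p_k/q_k = 239/23
…
k=6  a_k=1  p_k/q_k = 530/51
k=7  a_k=2  p_k/q_k = 1351/130
(x₁, y₁) = (1351, 130);  1351² − 108·130² = 1 ✓

1351 130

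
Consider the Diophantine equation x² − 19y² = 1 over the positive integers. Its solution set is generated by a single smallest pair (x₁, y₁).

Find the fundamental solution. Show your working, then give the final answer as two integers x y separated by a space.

d=19: √d = [4; 2,1,3,1,2,8] (ℓ=6, even), read p_5/q_5
k=0  a_k=4  p_k/q_k = 4/1
…
k=2  a_k=1  p_k/q_k = 13/3
k=3  a_k=3  p_k/q_k = 48/11
k=4  a_k=1  p_k/q_k = 61/14
k=5  a_k=2  p_k/q_k = 170/39
fundamental: x₁=170, y₁=39  (since 28900 − 19·1521 = 1)

170 39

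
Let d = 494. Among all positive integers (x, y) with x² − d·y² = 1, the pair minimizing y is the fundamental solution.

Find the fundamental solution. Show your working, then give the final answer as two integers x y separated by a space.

[22; 4,2,2,1,2,1,2,2,4,44] for √494; ℓ=10 ⇒ convergent index 9
i=0: a=22 ⇒ p=22, q=1
…
i=2: a=2 ⇒ p=200, q=9
i=3: a=2 ⇒ p=489, q=22
…
i=5: a=2 ⇒ p=1867, q=84
i=6: a=1 ⇒ p=2556, q=115
i=7: a=2 ⇒ p=6979, q=314
i=8: a=2 ⇒ p=16514, q=743
i=9: a=4 ⇒ p=73035, q=3286
fundamental: x₁=73035, y₁=3286  (since 5334111225 − 494·10797796 = 1)

73035 3286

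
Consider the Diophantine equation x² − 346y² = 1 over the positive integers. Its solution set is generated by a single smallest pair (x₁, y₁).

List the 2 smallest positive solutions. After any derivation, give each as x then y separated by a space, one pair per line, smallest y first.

17299 930
598510801 32176140

√346 = [18; 1,1,1,1,36, …], period ℓ=5 (odd) → k=9
i=0: a=18 ⇒ p=18, q=1
i=1: a=1 ⇒ p=19, q=1
…
i=4: a=1 ⇒ p=93, q=5
…
i=6: a=1 ⇒ p=3497, q=188
…
i=8: a=1 ⇒ p=10398, q=559
i=9: a=1 ⇒ p=17299, q=930
(x₁, y₁) = (17299, 930);  17299² − 346·930² = 1 ✓
(17299+930√346)^2 = 598510801 + 32176140√346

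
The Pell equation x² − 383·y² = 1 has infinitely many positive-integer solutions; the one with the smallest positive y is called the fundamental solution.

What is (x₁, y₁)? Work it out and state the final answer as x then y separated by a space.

d=383: √d = [19; 1,1,3,19,3,1,1,38] (ℓ=8, even), read p_7/q_7
a_0=19:  p_0=19·1+0=19,  q_0=19·0+1=1
…
a_5=3:  p_5=3·2642+137=8063,  q_5=3·135+7=412
a_6=1:  p_6=1·8063+2642=10705,  q_6=1·412+135=547
a_7=1:  p_7=1·10705+8063=18768,  q_7=1·547+412=959
→ (18768, 959).  Check: 18768²=352237824, 383·959²=352237823, difference 1.

18768 959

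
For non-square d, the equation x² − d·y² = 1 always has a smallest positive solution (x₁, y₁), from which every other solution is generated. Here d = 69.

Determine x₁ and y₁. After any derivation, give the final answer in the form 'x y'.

7775 936

√69 = [8; 3,3,1,4,1,3,3,16, …], period ℓ=8 (even) → k=7
k=0  a_k=8  p_k/q_k = 8/1
k=1  a_k=3  p_k/q_k = 25/3
k=2  a_k=3  p_k/q_k = 83/10
k=3  a_k=1  p_k/q_k = 108/13
k=4  a_k=4  p_k/q_k = 515/62
…
k=6  a_k=3  p_k/q_k = 2384/287
k=7  a_k=3  p_k/q_k = 7775/936
→ (7775, 936).  Check: 7775²=60450625, 69·936²=60450624, difference 1.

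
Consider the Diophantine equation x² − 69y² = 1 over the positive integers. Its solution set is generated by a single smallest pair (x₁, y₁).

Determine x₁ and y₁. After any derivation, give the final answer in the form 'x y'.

7775 936

[8; 3,3,1,4,1,3,3,16] for √69; ℓ=8 ⇒ convergent index 7
i=0: a=8 ⇒ p=8, q=1
i=1: a=3 ⇒ p=25, q=3
…
i=6: a=3 ⇒ p=2384, q=287
i=7: a=3 ⇒ p=7775, q=936
fundamental: x₁=7775, y₁=936  (since 60450625 − 69·876096 = 1)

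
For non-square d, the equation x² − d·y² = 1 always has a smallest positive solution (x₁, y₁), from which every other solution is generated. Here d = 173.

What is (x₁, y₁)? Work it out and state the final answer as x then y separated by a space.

2499849 190060

√173 = [13; 6,1,1,6,26, …], period ℓ=5 (odd) → k=9
a_0=13:  p_0=13·1+0=13,  q_0=13·0+1=1
…
a_2=1:  p_2=1·79+13=92,  q_2=1·6+1=7
a_3=1:  p_3=1·92+79=171,  q_3=1·7+6=13
a_4=6:  p_4=6·171+92=1118,  q_4=6·13+7=85
…
a_7=1:  p_7=1·176552+29239=205791,  q_7=1·13423+2223=15646
a_8=1:  p_8=1·205791+176552=382343,  q_8=1·15646+13423=29069
a_9=6:  p_9=6·382343+205791=2499849,  q_9=6·29069+15646=190060
fundamental: x₁=2499849, y₁=190060  (since 6249245022801 − 173·36122803600 = 1)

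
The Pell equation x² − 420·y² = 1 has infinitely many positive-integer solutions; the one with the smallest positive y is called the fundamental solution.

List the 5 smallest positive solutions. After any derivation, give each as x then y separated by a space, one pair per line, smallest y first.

41 2
3361 164
275561 13446
22592641 1102408
1852321001 90384010

√420 = [20; 2,40, …], period ℓ=2 (even) → k=1
step 0: (20, 1)  from 20·(1,0) + (0,1)
step 1: (41, 2)  from 2·(20,1) + (1,0)
fundamental: x₁=41, y₁=2  (since 1681 − 420·4 = 1)
n=2: (41,2)∘(41,2) = (41·41+420·2·2, 41·2+2·41) = (3361,164)
n=3: (3361,164)∘(41,2) = (41·3361+420·2·164, 41·164+2·3361) = (275561,13446)
n=4: (275561,13446)∘(41,2) = (41·275561+420·2·13446, 41·13446+2·275561) = (22592641,1102408)
n=5: (22592641,1102408)∘(41,2) = (41·22592641+420·2·1102408, 41·1102408+2·22592641) = (1852321001,90384010)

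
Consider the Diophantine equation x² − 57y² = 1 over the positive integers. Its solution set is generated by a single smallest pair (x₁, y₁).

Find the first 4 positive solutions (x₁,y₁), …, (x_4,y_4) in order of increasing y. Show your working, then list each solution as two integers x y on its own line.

d=57: √d = [7; 1,1,4,1,1,14] (ℓ=6, even), read p_5/q_5
k=0  a_k=7  p_k/q_k = 7/1
k=1  a_k=1  p_k/q_k = 8/1
k=2  a_k=1  p_k/q_k = 15/2
k=3  a_k=4  p_k/q_k = 68/9
k=4  a_k=1  p_k/q_k = 83/11
k=5  a_k=1  p_k/q_k = 151/20
(x₁, y₁) = (151, 20);  151² − 57·20² = 1 ✓
(151+20√57)^2 = 45601 + 6040√57
(151+20√57)^3 = 13771351 + 1824060√57
(151+20√57)^4 = 4158902401 + 550860080√57

151 20
45601 6040
13771351 1824060
4158902401 550860080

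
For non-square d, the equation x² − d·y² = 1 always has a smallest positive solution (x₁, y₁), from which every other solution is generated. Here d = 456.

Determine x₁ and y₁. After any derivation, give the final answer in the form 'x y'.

[21; 2,1,4,1,2,42] for √456; ℓ=6 ⇒ convergent index 5
k=0  a_k=21  p_k/q_k = 21/1
…
k=2  a_k=1  p_k/q_k = 64/3
k=3  a_k=4  p_k/q_k = 299/14
k=4  a_k=1  p_k/q_k = 363/17
k=5  a_k=2  p_k/q_k = 1025/48
fundamental: x₁=1025, y₁=48  (since 1050625 − 456·2304 = 1)

1025 48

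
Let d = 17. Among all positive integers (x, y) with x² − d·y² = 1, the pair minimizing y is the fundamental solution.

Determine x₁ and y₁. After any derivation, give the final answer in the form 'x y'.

√17 = [4; 8, …], period ℓ=1 (odd) → k=1
k=0  a_k=4  p_k/q_k = 4/1
k=1  a_k=8  p_k/q_k = 33/8
fundamental: x₁=33, y₁=8  (since 1089 − 17·64 = 1)

33 8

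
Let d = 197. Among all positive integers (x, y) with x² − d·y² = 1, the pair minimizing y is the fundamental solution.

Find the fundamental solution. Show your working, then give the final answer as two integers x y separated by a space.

393 28

[14; 28] for √197; ℓ=1 ⇒ convergent index 1
step 0: (14, 1)  from 14·(1,0) + (0,1)
step 1: (393, 28)  from 28·(14,1) + (1,0)
(x₁, y₁) = (393, 28);  393² − 197·28² = 1 ✓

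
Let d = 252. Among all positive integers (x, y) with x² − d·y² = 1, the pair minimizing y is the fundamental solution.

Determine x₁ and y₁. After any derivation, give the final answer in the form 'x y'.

[15; 1,6,1,30] for √252; ℓ=4 ⇒ convergent index 3
i=0: a=15 ⇒ p=15, q=1
…
i=2: a=6 ⇒ p=111, q=7
i=3: a=1 ⇒ p=127, q=8
fundamental: x₁=127, y₁=8  (since 16129 − 252·64 = 1)

127 8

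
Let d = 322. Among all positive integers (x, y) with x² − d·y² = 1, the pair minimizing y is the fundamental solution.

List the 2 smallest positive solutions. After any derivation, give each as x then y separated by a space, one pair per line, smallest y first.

√322 = [17; 1,16,1,34, …], period ℓ=4 (even) → k=3
step 0: (17, 1)  from 17·(1,0) + (0,1)
step 1: (18, 1)  from 1·(17,1) + (1,0)
step 2: (305, 17)  from 16·(18,1) + (17,1)
step 3: (323, 18)  from 1·(305,17) + (18,1)
(x₁, y₁) = (323, 18);  323² − 322·18² = 1 ✓
(323+18√322)^2 = 208657 + 11628√322

323 18
208657 11628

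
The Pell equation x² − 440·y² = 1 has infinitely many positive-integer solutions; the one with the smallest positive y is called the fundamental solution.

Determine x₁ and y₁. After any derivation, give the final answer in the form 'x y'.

√440 → a₀=20, period (1,40); ℓ=2 even so k=1
step 0: (20, 1)  from 20·(1,0) + (0,1)
step 1: (21, 1)  from 1·(20,1) + (1,0)
fundamental: x₁=21, y₁=1  (since 441 − 440·1 = 1)

21 1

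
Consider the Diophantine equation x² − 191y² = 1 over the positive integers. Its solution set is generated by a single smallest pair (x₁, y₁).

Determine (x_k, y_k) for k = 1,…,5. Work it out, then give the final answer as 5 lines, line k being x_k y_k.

√191 = [13; 1,4,1,1,3,…,4,1,26, …], period ℓ=16 (even) → k=15
i=0: a=13 ⇒ p=13, q=1
…
i=2: a=4 ⇒ p=69, q=5
i=3: a=1 ⇒ p=83, q=6
i=4: a=1 ⇒ p=152, q=11
i=5: a=3 ⇒ p=539, q=39
…
i=7: a=2 ⇒ p=2999, q=217
i=8: a=13 ⇒ p=40217, q=2910
…
i=11: a=3 ⇒ p=704682, q=50989
…
i=13: a=1 ⇒ p=1616447, q=116962
i=14: a=4 ⇒ p=7377553, q=533821
i=15: a=1 ⇒ p=8994000, q=650783
fundamental: x₁=8994000, y₁=650783  (since 80892036000000 − 191·423518513089 = 1)
(8994000+650783√191)^2 = 161784071999999 + 11706284604000√191
(8994000+650783√191)^3 = 2910171887135973018000 + 210572647456751349217√191
(8994000+650783√191)^4 = 52348171905801720863712000001 + 3787780782452031563430792000√191
(8994000+650783√191)^5 = 941638916241558444724564320044970000 + 68134600714746933190345629744650783√191

8994000 650783
161784071999999 11706284604000
2910171887135973018000 210572647456751349217
52348171905801720863712000001 3787780782452031563430792000
941638916241558444724564320044970000 68134600714746933190345629744650783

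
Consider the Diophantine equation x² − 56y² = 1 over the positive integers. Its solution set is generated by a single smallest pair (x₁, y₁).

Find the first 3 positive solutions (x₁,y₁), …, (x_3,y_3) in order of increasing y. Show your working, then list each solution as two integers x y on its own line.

15 2
449 60
13455 1798

√56 = [7; 2,14, …], period ℓ=2 (even) → k=1
k=0  a_k=7  p_k/q_k = 7/1
k=1  a_k=2  p_k/q_k = 15/2
→ (15, 2).  Check: 15²=225, 56·2²=224, difference 1.
k=2:  x_2 = 15·15+56·2·2 = 449,  y_2 = 15·2+2·15 = 60
k=3:  x_3 = 15·449+56·2·60 = 13455,  y_3 = 15·60+2·449 = 1798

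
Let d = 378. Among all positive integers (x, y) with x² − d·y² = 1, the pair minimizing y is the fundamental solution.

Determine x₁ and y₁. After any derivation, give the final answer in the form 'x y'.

8749 450

d=378: √d = [19; 2,3,1,4,1,3,2,38] (ℓ=8, even), read p_7/q_7
k=0  a_k=19  p_k/q_k = 19/1
…
k=3  a_k=1  p_k/q_k = 175/9
…
k=6  a_k=3  p_k/q_k = 3869/199
k=7  a_k=2  p_k/q_k = 8749/450
fundamental: x₁=8749, y₁=450  (since 76545001 − 378·202500 = 1)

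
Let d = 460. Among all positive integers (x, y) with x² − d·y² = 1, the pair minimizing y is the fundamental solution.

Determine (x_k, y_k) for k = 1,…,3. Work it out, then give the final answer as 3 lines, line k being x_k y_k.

d=460: √d = [21; 2,4,3,1,2,10,2,1,3,4,2,42] (ℓ=12, even), read p_11/q_11
i=0: a=21 ⇒ p=21, q=1
i=1: a=2 ⇒ p=43, q=2
…
i=3: a=3 ⇒ p=622, q=29
…
i=5: a=2 ⇒ p=2252, q=105
i=6: a=10 ⇒ p=23335, q=1088
i=7: a=2 ⇒ p=48922, q=2281
i=8: a=1 ⇒ p=72257, q=3369
i=9: a=3 ⇒ p=265693, q=12388
i=10: a=4 ⇒ p=1135029, q=52921
i=11: a=2 ⇒ p=2535751, q=118230
fundamental: x₁=2535751, y₁=118230  (since 6430033134001 − 460·13978332900 = 1)
n=2: (2535751,118230)∘(2535751,118230) = (2535751·2535751+460·118230·118230, 2535751·118230+118230·2535751) = (12860066268001,599603681460)
n=3: (12860066268001,599603681460)∘(2535751,118230) = (2535751·12860066268001+460·118230·599603681460, 2535751·599603681460+118230·12860066268001) = (65219851798297071751,3040891269731634690)

2535751 118230
12860066268001 599603681460
65219851798297071751 3040891269731634690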